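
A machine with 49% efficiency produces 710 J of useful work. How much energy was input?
W_in = W_out/η = 710/0.49 = 1449 J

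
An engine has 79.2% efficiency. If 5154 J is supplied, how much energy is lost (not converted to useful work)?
W_lost = W_in(1 − η) = 5154·(1 − 0.792) = 1072 J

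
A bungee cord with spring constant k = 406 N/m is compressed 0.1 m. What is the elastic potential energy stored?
PE = ½kx² = ½(406)(0.1)² = 2.03 J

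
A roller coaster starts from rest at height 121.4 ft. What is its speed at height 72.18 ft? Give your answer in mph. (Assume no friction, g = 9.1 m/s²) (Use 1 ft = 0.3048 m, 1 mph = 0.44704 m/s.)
Convert to SI: h₁−h₂ = 15.0023 m
mgh₁ = mgh₂ + ½mv² ⇒ v = √(2g(h₁−h₂)) = √(2·9.1·15.0023) = 16.524 m/s = 36.96 mph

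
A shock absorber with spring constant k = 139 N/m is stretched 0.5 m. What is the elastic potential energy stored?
PE = ½kx² = ½(139)(0.5)² = 17.38 J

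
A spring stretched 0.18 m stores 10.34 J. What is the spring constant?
k = 2·PE/x² = 2·10.34/(0.18)² = 638.3 N/m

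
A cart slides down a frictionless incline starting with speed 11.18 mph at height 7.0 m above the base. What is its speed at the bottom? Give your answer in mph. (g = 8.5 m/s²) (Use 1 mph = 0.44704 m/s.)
Convert to SI: v₀ = 4.99791 m/s, h = 7.0 m
½mv₀² + mgh = ½mv² ⇒ v = √(v₀² + 2gh) = √(4.99791² + 2·8.5·7.0) = 11.9991 m/s = 26.84 mph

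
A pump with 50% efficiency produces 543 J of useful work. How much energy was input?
W_in = W_out/η = 543/0.5 = 1086 J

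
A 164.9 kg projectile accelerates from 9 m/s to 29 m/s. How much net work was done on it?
W = ΔKE = ½m(v₂² − v₁²) = ½(164.9)(29² − 9²) = 62662.0 J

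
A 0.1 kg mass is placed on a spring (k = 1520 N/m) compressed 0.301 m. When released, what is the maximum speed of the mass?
½kx² = ½mv² ⇒ v = x√(k/m) = (0.301)√(1520/0.1) = 37.11 m/s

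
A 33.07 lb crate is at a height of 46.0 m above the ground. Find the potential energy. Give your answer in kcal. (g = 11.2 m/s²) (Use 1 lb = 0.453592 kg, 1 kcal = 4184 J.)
Convert to SI: m = 15.0003 kg, h = 46.0 m
PE = mgh = (15.0003)(11.2)(46.0) = 7728.15 J = 1.847 kcal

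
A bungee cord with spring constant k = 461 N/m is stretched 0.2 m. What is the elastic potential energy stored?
PE = ½kx² = ½(461)(0.2)² = 9.22 J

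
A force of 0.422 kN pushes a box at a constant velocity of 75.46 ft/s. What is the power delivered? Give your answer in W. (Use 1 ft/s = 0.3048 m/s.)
Convert to SI: F = 422.0 N, v = 23.0002 m/s
P = Fv = (422.0)(23.0002) = 9706 W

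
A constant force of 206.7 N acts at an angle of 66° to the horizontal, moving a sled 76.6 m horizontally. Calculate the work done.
W = F·d·cosθ = (206.7)(76.6)cos(66°) = 6440 J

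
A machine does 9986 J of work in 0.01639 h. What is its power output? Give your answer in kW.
Convert to SI: W = 9986.0 J, t = 59.004 s
P = W/t = 9986.0/59.004 = 169.243 W = 0.1692 kW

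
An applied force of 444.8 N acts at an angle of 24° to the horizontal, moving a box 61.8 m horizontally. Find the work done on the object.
W = F·d·cosθ = (444.8)(61.8)cos(24°) = 25110 J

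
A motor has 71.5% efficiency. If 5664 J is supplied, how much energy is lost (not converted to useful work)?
W_lost = W_in(1 − η) = 5664·(1 − 0.715) = 1614 J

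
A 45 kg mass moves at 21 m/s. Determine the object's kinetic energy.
KE = ½mv² = ½(45)(21)² = 9922.5 J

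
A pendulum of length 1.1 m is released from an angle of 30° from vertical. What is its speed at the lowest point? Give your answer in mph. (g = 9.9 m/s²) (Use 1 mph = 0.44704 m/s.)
h = L(1 − cosθ) = 1.1(1 − cos30°) = 0.147372 m
v = √(2gh) = √(2·9.9·0.147372) = 1.70821 m/s = 3.821 mph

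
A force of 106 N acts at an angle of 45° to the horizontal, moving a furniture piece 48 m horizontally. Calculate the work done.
W = F·d·cosθ = (106)(48)cos(45°) = 3598 J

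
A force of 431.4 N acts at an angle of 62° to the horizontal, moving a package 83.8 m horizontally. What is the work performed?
W = F·d·cosθ = (431.4)(83.8)cos(62°) = 16970 J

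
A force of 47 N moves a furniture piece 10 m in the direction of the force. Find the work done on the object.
W = F·d = (47)(10) = 470.0 J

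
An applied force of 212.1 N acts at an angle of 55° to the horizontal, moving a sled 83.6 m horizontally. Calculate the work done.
W = F·d·cosθ = (212.1)(83.6)cos(55°) = 10170 J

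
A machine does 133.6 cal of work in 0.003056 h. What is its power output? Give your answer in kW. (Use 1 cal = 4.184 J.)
Convert to SI: W = 558.982 J, t = 11.0016 s
P = W/t = 558.982/11.0016 = 50.8092 W = 0.05081 kW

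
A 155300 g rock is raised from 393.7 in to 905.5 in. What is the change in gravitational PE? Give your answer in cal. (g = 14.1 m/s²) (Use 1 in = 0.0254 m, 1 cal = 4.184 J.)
Convert to SI: m = 155.3 kg, Δh = 12.9997 m
ΔPE = mgΔh = (155.3)(14.1)(12.9997) = 28465.9 J = 6804 cal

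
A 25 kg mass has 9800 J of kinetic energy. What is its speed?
v = √(2·KE/m) = √(2·9800/25) = 28.0 m/s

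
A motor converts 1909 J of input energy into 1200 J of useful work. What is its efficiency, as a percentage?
η = W_out/W_in = 1200/1909 = 62.86%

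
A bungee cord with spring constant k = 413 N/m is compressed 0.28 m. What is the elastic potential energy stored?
PE = ½kx² = ½(413)(0.28)² = 16.19 J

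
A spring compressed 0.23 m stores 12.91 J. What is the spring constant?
k = 2·PE/x² = 2·12.91/(0.23)² = 488.1 N/m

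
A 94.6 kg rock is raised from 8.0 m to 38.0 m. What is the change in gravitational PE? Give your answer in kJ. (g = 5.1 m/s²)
ΔPE = mgΔh = (94.6)(5.1)(30.0) = 14473.8 J = 14.47 kJ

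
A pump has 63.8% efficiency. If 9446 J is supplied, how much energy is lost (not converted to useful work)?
W_lost = W_in(1 − η) = 9446·(1 − 0.638) = 3419 J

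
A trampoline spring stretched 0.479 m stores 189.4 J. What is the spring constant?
k = 2·PE/x² = 2·189.4/(0.479)² = 1651 N/m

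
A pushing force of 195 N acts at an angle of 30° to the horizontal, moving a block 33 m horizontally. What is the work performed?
W = F·d·cosθ = (195)(33)cos(30°) = 5573 J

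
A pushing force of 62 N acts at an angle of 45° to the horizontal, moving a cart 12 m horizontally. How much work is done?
W = F·d·cosθ = (62)(12)cos(45°) = 526.1 J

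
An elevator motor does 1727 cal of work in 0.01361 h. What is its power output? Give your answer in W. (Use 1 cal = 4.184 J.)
Convert to SI: W = 7225.77 J, t = 48.996 s
P = W/t = 7225.77/48.996 = 147.5 W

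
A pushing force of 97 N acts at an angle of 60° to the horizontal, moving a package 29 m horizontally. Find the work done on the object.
W = F·d·cosθ = (97)(29)cos(60°) = 1407 J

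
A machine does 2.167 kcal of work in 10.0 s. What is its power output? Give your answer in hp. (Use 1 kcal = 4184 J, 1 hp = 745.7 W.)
Convert to SI: W = 9066.73 J, t = 10.0 s
P = W/t = 9066.73/10.0 = 906.673 W = 1.216 hp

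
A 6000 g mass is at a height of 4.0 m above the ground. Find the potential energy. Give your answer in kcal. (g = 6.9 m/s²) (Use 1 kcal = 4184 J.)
Convert to SI: m = 6.0 kg, h = 4.0 m
PE = mgh = (6.0)(6.9)(4.0) = 165.6 J = 0.03958 kcal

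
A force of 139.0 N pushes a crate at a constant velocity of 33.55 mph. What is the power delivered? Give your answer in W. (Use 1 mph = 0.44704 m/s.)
Convert to SI: F = 139.0 N, v = 14.9982 m/s
P = Fv = (139.0)(14.9982) = 2085 W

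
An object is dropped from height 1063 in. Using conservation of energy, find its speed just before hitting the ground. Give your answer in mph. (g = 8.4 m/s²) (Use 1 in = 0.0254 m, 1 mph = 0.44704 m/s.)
Convert to SI: h = 27.0002 m
mgh = ½mv² ⇒ v = √(2gh) = √(2·8.4·27.0002) = 21.298 m/s = 47.64 mph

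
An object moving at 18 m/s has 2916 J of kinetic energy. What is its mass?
m = 2·KE/v² = 2·2916/(18)² = 18.0 kg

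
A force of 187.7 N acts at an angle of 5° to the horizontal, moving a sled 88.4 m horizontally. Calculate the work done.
W = F·d·cosθ = (187.7)(88.4)cos(5°) = 16530 J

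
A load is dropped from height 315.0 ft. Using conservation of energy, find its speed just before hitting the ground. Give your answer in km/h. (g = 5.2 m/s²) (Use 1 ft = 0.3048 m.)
Convert to SI: h = 96.012 m
mgh = ½mv² ⇒ v = √(2gh) = √(2·5.2·96.012) = 31.5994 m/s = 113.8 km/h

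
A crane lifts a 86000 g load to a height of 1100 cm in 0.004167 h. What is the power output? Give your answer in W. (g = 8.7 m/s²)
Convert to SI: m = 86.0 kg, h = 11.0 m, t = 15.0012 s
P = mgh/t = (86.0)(8.7)(11.0)/15.0012 = 548.6 W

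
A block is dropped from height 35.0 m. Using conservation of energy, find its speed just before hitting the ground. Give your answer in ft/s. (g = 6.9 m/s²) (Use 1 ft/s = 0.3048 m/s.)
mgh = ½mv² ⇒ v = √(2gh) = √(2·6.9·35.0) = 21.9773 m/s = 72.1 ft/s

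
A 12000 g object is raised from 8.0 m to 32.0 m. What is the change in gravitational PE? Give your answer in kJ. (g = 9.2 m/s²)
Convert to SI: m = 12.0 kg, Δh = 24.0 m
ΔPE = mgΔh = (12.0)(9.2)(24.0) = 2649.6 J = 2.65 kJ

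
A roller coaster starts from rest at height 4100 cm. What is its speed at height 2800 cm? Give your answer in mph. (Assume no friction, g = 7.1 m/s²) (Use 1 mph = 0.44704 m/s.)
Convert to SI: h₁−h₂ = 13.0 m
mgh₁ = mgh₂ + ½mv² ⇒ v = √(2g(h₁−h₂)) = √(2·7.1·13.0) = 13.5868 m/s = 30.39 mph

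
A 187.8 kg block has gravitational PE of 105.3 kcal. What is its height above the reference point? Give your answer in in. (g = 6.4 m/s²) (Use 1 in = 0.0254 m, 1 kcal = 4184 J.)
Convert to SI: m = 187.8 kg, PE = 440575 J
h = PE/(mg) = 440575/(187.8·6.4) = 366.56 m = 14430 in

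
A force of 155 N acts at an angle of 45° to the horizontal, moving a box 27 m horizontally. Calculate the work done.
W = F·d·cosθ = (155)(27)cos(45°) = 2959 J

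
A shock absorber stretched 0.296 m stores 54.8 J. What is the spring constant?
k = 2·PE/x² = 2·54.8/(0.296)² = 1251 N/m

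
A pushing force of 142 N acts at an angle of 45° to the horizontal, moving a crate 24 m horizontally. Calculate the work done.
W = F·d·cosθ = (142)(24)cos(45°) = 2410 J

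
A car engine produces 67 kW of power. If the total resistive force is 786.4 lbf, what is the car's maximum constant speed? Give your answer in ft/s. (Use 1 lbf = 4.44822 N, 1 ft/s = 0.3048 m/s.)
Convert to SI: F = 3498.08 N
P = Fv ⇒ v = P/F = 67000 W/3498.08 N = 19.1534 m/s = 62.84 ft/s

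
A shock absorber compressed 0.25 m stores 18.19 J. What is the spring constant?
k = 2·PE/x² = 2·18.19/(0.25)² = 582.1 N/m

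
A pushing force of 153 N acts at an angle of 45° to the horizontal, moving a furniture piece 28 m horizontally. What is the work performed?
W = F·d·cosθ = (153)(28)cos(45°) = 3029 J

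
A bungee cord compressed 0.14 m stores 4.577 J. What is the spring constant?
k = 2·PE/x² = 2·4.577/(0.14)² = 467.0 N/m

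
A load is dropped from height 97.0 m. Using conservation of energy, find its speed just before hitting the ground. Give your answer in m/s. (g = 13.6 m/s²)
mgh = ½mv² ⇒ v = √(2gh) = √(2·13.6·97.0) = 51.37 m/s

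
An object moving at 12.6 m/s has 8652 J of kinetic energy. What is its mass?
m = 2·KE/v² = 2·8652/(12.6)² = 109.0 kg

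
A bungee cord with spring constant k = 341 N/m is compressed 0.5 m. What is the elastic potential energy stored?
PE = ½kx² = ½(341)(0.5)² = 42.63 J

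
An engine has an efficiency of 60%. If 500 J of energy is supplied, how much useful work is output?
W_out = η·W_in = 0.6·500 = 300.0 J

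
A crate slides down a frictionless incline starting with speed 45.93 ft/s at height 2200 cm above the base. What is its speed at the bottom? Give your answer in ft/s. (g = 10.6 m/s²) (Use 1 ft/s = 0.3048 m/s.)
Convert to SI: v₀ = 13.9995 m/s, h = 22.0 m
½mv₀² + mgh = ½mv² ⇒ v = √(v₀² + 2gh) = √(13.9995² + 2·10.6·22.0) = 25.7368 m/s = 84.44 ft/s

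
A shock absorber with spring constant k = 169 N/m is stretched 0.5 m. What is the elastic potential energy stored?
PE = ½kx² = ½(169)(0.5)² = 21.13 J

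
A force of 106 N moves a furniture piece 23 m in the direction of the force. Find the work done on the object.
W = F·d = (106)(23) = 2438 J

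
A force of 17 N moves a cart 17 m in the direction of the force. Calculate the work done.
W = F·d = (17)(17) = 289.0 J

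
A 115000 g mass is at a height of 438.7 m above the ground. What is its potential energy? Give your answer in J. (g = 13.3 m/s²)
Convert to SI: m = 115.0 kg, h = 438.7 m
PE = mgh = (115.0)(13.3)(438.7) = 671000 J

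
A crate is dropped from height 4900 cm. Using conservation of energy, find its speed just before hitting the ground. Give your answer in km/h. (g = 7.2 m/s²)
Convert to SI: h = 49.0 m
mgh = ½mv² ⇒ v = √(2gh) = √(2·7.2·49.0) = 26.5631 m/s = 95.63 km/h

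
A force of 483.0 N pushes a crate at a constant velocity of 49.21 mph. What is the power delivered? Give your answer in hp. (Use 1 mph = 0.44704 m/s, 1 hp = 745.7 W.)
Convert to SI: F = 483.0 N, v = 21.9988 m/s
P = Fv = (483.0)(21.9988) = 10625.4 W = 14.25 hp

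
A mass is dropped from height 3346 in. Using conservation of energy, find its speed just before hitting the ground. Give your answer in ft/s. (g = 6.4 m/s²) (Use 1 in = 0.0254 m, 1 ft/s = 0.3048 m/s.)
Convert to SI: h = 84.9884 m
mgh = ½mv² ⇒ v = √(2gh) = √(2·6.4·84.9884) = 32.9826 m/s = 108.2 ft/s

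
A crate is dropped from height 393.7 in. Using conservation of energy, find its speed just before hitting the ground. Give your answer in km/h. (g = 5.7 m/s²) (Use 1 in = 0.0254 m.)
Convert to SI: h = 9.99998 m
mgh = ½mv² ⇒ v = √(2gh) = √(2·5.7·9.99998) = 10.6771 m/s = 38.44 km/h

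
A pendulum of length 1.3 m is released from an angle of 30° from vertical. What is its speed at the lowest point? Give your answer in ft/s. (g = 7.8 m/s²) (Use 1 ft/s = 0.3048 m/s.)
h = L(1 − cosθ) = 1.3(1 − cos30°) = 0.174167 m
v = √(2gh) = √(2·7.8·0.174167) = 1.64833 m/s = 5.408 ft/s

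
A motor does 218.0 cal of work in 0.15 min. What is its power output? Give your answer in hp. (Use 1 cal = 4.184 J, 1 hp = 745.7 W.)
Convert to SI: W = 912.112 J, t = 9.0 s
P = W/t = 912.112/9.0 = 101.346 W = 0.1359 hp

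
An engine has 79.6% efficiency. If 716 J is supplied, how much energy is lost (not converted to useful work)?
W_lost = W_in(1 − η) = 716·(1 − 0.796) = 146.1 J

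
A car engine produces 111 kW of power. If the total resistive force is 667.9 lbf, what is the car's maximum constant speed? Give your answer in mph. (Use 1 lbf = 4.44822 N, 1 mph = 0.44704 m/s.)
Convert to SI: F = 2970.97 N
P = Fv ⇒ v = P/F = 111000 W/2970.97 N = 37.3616 m/s = 83.58 mph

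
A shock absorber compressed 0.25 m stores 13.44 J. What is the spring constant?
k = 2·PE/x² = 2·13.44/(0.25)² = 430.1 N/m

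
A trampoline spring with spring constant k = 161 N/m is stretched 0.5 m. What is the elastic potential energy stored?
PE = ½kx² = ½(161)(0.5)² = 20.13 J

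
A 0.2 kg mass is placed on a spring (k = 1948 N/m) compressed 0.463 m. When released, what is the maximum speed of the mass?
½kx² = ½mv² ⇒ v = x√(k/m) = (0.463)√(1948/0.2) = 45.69 m/s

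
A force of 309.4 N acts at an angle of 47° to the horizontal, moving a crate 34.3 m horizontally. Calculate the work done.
W = F·d·cosθ = (309.4)(34.3)cos(47°) = 7238 J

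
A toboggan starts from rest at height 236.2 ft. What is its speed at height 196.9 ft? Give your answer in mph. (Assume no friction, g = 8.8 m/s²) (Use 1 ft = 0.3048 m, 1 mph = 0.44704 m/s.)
Convert to SI: h₁−h₂ = 11.9786 m
mgh₁ = mgh₂ + ½mv² ⇒ v = √(2g(h₁−h₂)) = √(2·8.8·11.9786) = 14.5198 m/s = 32.48 mph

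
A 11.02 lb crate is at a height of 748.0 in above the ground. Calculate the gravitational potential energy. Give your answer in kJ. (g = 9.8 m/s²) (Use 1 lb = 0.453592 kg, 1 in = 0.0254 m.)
Convert to SI: m = 4.99858 kg, h = 18.9992 m
PE = mgh = (4.99858)(9.8)(18.9992) = 930.697 J = 0.9307 kJ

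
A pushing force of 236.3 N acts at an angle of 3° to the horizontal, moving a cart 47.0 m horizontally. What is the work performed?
W = F·d·cosθ = (236.3)(47.0)cos(3°) = 11090 J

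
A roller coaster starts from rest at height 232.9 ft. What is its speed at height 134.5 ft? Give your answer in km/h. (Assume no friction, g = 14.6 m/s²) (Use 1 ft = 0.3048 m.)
Convert to SI: h₁−h₂ = 29.9923 m
mgh₁ = mgh₂ + ½mv² ⇒ v = √(2g(h₁−h₂)) = √(2·14.6·29.9923) = 29.5935 m/s = 106.5 km/h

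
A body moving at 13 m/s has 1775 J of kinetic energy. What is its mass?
m = 2·KE/v² = 2·1775/(13)² = 21.01 kg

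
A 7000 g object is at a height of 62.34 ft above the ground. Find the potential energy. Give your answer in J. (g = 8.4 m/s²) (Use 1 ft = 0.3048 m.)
Convert to SI: m = 7.0 kg, h = 19.0012 m
PE = mgh = (7.0)(8.4)(19.0012) = 1117 J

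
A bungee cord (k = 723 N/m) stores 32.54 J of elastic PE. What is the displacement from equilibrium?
x = √(2·PE/k) = √(2·32.54/723) = 0.3 m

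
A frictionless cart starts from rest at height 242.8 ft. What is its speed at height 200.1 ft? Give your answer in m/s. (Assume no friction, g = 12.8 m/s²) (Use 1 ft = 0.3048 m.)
Convert to SI: h₁−h₂ = 13.015 m
mgh₁ = mgh₂ + ½mv² ⇒ v = √(2g(h₁−h₂)) = √(2·12.8·13.015) = 18.25 m/s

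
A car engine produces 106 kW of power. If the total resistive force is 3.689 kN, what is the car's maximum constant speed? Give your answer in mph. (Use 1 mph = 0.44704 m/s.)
Convert to SI: F = 3689.0 N
P = Fv ⇒ v = P/F = 106000 W/3689.0 N = 28.7341 m/s = 64.28 mph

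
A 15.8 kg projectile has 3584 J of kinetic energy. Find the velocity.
v = √(2·KE/m) = √(2·3584/15.8) = 21.3 m/s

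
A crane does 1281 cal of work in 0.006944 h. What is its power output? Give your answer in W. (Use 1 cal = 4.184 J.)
Convert to SI: W = 5359.7 J, t = 24.9984 s
P = W/t = 5359.7/24.9984 = 214.4 W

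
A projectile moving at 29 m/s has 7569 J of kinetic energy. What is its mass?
m = 2·KE/v² = 2·7569/(29)² = 18.0 kg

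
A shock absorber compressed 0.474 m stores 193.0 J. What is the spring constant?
k = 2·PE/x² = 2·193.0/(0.474)² = 1718 N/m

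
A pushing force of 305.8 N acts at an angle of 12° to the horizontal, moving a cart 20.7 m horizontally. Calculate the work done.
W = F·d·cosθ = (305.8)(20.7)cos(12°) = 6192 J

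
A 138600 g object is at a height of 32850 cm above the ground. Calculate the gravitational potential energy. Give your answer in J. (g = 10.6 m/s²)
Convert to SI: m = 138.6 kg, h = 328.5 m
PE = mgh = (138.6)(10.6)(328.5) = 482600 J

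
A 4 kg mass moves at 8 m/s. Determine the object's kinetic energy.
KE = ½mv² = ½(4)(8)² = 128.0 J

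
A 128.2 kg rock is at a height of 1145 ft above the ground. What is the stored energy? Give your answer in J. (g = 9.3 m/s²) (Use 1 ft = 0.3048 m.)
Convert to SI: m = 128.2 kg, h = 348.996 m
PE = mgh = (128.2)(9.3)(348.996) = 416100 J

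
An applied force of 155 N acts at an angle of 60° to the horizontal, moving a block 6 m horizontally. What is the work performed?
W = F·d·cosθ = (155)(6)cos(60°) = 465.0 J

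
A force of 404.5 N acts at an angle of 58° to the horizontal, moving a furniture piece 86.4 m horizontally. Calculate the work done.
W = F·d·cosθ = (404.5)(86.4)cos(58°) = 18520 J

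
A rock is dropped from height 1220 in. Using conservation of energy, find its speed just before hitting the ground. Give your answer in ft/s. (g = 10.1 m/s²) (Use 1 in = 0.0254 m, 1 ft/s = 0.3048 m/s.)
Convert to SI: h = 30.988 m
mgh = ½mv² ⇒ v = √(2gh) = √(2·10.1·30.988) = 25.0191 m/s = 82.08 ft/s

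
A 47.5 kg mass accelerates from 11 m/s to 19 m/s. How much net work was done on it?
W = ΔKE = ½m(v₂² − v₁²) = ½(47.5)(19² − 11²) = 5700.0 J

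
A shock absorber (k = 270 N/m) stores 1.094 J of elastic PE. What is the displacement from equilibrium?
x = √(2·PE/k) = √(2·1.094/270) = 0.09002 m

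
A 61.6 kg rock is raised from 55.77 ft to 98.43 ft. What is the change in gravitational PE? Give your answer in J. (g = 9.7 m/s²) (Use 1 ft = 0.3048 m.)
Convert to SI: m = 61.6 kg, Δh = 13.0028 m
ΔPE = mgΔh = (61.6)(9.7)(13.0028) = 7769 J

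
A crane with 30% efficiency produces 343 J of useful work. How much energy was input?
W_in = W_out/η = 343/0.3 = 1143 J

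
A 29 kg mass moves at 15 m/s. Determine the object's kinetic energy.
KE = ½mv² = ½(29)(15)² = 3262.5 J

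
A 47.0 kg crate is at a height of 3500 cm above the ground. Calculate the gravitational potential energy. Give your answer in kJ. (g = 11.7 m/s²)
Convert to SI: m = 47.0 kg, h = 35.0 m
PE = mgh = (47.0)(11.7)(35.0) = 19246.5 J = 19.25 kJ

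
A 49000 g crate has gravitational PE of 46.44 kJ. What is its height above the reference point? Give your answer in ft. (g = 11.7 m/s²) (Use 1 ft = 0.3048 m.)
Convert to SI: m = 49.0 kg, PE = 46440.0 J
h = PE/(mg) = 46440.0/(49.0·11.7) = 81.0047 m = 265.8 ft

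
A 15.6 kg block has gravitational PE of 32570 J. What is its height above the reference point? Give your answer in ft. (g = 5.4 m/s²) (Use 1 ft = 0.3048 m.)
h = PE/(mg) = 32570.0/(15.6·5.4) = 386.633 m = 1268 ft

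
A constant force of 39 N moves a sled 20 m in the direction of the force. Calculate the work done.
W = F·d = (39)(20) = 780.0 J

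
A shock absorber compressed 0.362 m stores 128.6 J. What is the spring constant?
k = 2·PE/x² = 2·128.6/(0.362)² = 1963 N/m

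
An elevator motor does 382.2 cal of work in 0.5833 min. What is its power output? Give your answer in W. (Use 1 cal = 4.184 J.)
Convert to SI: W = 1599.12 J, t = 34.998 s
P = W/t = 1599.12/34.998 = 45.69 W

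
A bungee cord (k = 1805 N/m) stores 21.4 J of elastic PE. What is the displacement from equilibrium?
x = √(2·PE/k) = √(2·21.4/1805) = 0.154 m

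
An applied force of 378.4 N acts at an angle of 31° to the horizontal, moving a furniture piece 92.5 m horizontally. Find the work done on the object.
W = F·d·cosθ = (378.4)(92.5)cos(31°) = 30000 J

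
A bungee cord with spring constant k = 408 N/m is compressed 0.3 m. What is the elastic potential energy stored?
PE = ½kx² = ½(408)(0.3)² = 18.36 J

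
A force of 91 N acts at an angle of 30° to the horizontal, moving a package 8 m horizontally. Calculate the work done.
W = F·d·cosθ = (91)(8)cos(30°) = 630.5 J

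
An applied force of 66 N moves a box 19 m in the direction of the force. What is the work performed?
W = F·d = (66)(19) = 1254 J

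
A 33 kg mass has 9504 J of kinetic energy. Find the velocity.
v = √(2·KE/m) = √(2·9504/33) = 24.0 m/s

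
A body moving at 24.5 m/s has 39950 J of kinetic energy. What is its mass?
m = 2·KE/v² = 2·39950/(24.5)² = 133.1 kg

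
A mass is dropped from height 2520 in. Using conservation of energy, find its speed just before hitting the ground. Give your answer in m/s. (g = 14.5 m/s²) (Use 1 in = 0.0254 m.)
Convert to SI: h = 64.008 m
mgh = ½mv² ⇒ v = √(2gh) = √(2·14.5·64.008) = 43.08 m/s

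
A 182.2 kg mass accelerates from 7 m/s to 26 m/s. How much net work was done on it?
W = ΔKE = ½m(v₂² − v₁²) = ½(182.2)(26² − 7²) = 57119.7 J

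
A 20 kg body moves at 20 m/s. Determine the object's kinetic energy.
KE = ½mv² = ½(20)(20)² = 4000.0 J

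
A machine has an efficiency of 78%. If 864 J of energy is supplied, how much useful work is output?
W_out = η·W_in = 0.78·864 = 673.92 J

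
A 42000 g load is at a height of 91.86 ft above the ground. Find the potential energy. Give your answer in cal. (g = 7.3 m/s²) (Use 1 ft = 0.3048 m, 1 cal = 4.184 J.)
Convert to SI: m = 42.0 kg, h = 27.9989 m
PE = mgh = (42.0)(7.3)(27.9989) = 8584.47 J = 2052 cal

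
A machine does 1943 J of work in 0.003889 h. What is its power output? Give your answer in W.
Convert to SI: W = 1943.0 J, t = 14.0004 s
P = W/t = 1943.0/14.0004 = 138.8 W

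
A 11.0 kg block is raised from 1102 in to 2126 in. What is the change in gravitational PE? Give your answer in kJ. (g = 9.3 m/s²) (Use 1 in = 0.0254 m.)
Convert to SI: m = 11.0 kg, Δh = 26.0096 m
ΔPE = mgΔh = (11.0)(9.3)(26.0096) = 2660.78 J = 2.661 kJ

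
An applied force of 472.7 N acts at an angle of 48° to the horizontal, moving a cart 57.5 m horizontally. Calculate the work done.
W = F·d·cosθ = (472.7)(57.5)cos(48°) = 18190 J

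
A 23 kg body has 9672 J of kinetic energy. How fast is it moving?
v = √(2·KE/m) = √(2·9672/23) = 29.0 m/s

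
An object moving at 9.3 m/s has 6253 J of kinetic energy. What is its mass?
m = 2·KE/v² = 2·6253/(9.3)² = 144.6 kg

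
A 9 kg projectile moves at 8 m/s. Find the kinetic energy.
KE = ½mv² = ½(9)(8)² = 288.0 J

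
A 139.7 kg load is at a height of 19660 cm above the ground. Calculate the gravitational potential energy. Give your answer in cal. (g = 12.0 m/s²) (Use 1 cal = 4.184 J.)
Convert to SI: m = 139.7 kg, h = 196.6 m
PE = mgh = (139.7)(12.0)(196.6) = 329580 J = 78770 cal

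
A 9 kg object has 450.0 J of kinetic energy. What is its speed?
v = √(2·KE/m) = √(2·450.0/9) = 10.0 m/s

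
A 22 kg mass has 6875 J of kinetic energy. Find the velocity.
v = √(2·KE/m) = √(2·6875/22) = 25.0 m/s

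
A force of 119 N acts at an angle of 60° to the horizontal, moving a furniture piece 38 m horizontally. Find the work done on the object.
W = F·d·cosθ = (119)(38)cos(60°) = 2261 J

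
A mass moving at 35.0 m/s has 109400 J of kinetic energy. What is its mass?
m = 2·KE/v² = 2·109400/(35.0)² = 178.6 kg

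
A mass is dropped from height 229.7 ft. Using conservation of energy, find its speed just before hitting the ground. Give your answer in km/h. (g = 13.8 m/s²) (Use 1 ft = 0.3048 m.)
Convert to SI: h = 70.0126 m
mgh = ½mv² ⇒ v = √(2gh) = √(2·13.8·70.0126) = 43.9585 m/s = 158.3 km/h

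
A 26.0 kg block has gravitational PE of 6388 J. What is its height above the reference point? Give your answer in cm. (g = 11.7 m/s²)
h = PE/(mg) = 6388.0/(26.0·11.7) = 20.9993 m = 2100 cm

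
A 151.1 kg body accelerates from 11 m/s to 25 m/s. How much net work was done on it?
W = ΔKE = ½m(v₂² − v₁²) = ½(151.1)(25² − 11²) = 38077.2 J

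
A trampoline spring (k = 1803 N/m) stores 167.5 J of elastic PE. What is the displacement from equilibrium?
x = √(2·PE/k) = √(2·167.5/1803) = 0.431 m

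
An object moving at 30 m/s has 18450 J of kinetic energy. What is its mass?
m = 2·KE/v² = 2·18450/(30)² = 41.0 kg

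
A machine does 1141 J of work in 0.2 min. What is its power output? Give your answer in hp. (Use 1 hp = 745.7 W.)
Convert to SI: W = 1141.0 J, t = 12.0 s
P = W/t = 1141.0/12.0 = 95.0833 W = 0.1275 hp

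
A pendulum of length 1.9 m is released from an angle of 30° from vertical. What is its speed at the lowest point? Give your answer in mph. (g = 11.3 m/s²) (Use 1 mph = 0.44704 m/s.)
h = L(1 − cosθ) = 1.9(1 − cos30°) = 0.254552 m
v = √(2gh) = √(2·11.3·0.254552) = 2.39851 m/s = 5.365 mph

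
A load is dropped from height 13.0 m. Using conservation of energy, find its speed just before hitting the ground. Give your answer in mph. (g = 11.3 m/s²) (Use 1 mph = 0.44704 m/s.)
mgh = ½mv² ⇒ v = √(2gh) = √(2·11.3·13.0) = 17.1406 m/s = 38.34 mph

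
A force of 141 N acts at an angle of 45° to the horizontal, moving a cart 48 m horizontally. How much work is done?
W = F·d·cosθ = (141)(48)cos(45°) = 4786 J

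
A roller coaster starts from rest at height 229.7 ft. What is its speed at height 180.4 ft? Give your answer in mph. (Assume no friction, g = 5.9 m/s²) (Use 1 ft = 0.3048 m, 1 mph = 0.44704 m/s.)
Convert to SI: h₁−h₂ = 15.0266 m
mgh₁ = mgh₂ + ½mv² ⇒ v = √(2g(h₁−h₂)) = √(2·5.9·15.0266) = 13.3159 m/s = 29.79 mph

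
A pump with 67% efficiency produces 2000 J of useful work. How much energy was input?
W_in = W_out/η = 2000/0.67 = 2985 J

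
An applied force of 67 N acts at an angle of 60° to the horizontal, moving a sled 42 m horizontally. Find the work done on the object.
W = F·d·cosθ = (67)(42)cos(60°) = 1407 J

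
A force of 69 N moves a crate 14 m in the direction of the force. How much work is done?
W = F·d = (69)(14) = 966.0 J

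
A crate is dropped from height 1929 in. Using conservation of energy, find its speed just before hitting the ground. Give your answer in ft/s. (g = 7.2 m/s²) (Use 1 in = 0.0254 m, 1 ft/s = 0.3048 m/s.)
Convert to SI: h = 48.9966 m
mgh = ½mv² ⇒ v = √(2gh) = √(2·7.2·48.9966) = 26.5622 m/s = 87.15 ft/s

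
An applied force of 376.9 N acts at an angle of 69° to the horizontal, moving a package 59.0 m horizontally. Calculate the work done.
W = F·d·cosθ = (376.9)(59.0)cos(69°) = 7969 J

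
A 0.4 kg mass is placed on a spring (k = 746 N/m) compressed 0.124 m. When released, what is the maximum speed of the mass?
½kx² = ½mv² ⇒ v = x√(k/m) = (0.124)√(746/0.4) = 5.355 m/s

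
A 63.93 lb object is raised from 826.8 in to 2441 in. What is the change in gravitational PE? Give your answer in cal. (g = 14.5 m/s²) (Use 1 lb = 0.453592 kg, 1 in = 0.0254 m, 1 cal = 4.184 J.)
Convert to SI: m = 28.9981 kg, Δh = 41.0007 m
ΔPE = mgΔh = (28.9981)(14.5)(41.0007) = 17239.7 J = 4120 cal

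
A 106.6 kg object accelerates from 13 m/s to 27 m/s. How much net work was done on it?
W = ΔKE = ½m(v₂² − v₁²) = ½(106.6)(27² − 13²) = 29848.0 J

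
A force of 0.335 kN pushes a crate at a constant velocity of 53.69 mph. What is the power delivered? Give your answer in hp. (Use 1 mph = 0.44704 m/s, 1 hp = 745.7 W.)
Convert to SI: F = 335.0 N, v = 24.0016 m/s
P = Fv = (335.0)(24.0016) = 8040.53 W = 10.78 hp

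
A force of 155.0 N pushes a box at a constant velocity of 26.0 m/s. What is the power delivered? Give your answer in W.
P = Fv = (155.0)(26.0) = 4030 W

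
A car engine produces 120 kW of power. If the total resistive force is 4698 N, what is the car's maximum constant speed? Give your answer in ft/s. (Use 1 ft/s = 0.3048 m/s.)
P = Fv ⇒ v = P/F = 120000 W/4698.0 N = 25.5428 m/s = 83.8 ft/s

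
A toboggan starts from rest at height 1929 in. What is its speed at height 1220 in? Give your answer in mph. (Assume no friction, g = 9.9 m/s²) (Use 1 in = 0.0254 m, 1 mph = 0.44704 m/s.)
Convert to SI: h₁−h₂ = 18.0086 m
mgh₁ = mgh₂ + ½mv² ⇒ v = √(2g(h₁−h₂)) = √(2·9.9·18.0086) = 18.8831 m/s = 42.24 mph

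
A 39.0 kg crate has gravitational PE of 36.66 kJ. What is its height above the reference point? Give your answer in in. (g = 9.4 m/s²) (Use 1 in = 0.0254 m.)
Convert to SI: m = 39.0 kg, PE = 36660.0 J
h = PE/(mg) = 36660.0/(39.0·9.4) = 100.0 m = 3937 in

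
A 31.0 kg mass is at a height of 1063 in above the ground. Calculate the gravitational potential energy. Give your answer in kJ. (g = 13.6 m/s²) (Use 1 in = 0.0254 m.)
Convert to SI: m = 31.0 kg, h = 27.0002 m
PE = mgh = (31.0)(13.6)(27.0002) = 11383.3 J = 11.38 kJ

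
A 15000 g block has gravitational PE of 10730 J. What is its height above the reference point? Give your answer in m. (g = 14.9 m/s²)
Convert to SI: m = 15.0 kg, PE = 10730.0 J
h = PE/(mg) = 10730.0/(15.0·14.9) = 48.01 m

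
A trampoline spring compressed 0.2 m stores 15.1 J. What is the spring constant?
k = 2·PE/x² = 2·15.1/(0.2)² = 755.0 N/m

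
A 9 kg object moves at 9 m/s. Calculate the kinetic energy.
KE = ½mv² = ½(9)(9)² = 364.5 J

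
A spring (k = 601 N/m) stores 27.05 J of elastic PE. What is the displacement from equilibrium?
x = √(2·PE/k) = √(2·27.05/601) = 0.3 m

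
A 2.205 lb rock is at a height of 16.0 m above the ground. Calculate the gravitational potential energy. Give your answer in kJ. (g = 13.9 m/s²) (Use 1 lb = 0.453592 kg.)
Convert to SI: m = 1.00017 kg, h = 16.0 m
PE = mgh = (1.00017)(13.9)(16.0) = 222.438 J = 0.2224 kJ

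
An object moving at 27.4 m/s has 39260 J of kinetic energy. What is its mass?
m = 2·KE/v² = 2·39260/(27.4)² = 104.6 kg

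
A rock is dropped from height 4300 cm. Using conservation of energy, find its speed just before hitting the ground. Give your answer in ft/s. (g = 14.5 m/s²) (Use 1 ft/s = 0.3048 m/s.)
Convert to SI: h = 43.0 m
mgh = ½mv² ⇒ v = √(2gh) = √(2·14.5·43.0) = 35.3129 m/s = 115.9 ft/s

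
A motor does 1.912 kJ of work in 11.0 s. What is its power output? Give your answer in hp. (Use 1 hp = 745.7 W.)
Convert to SI: W = 1912.0 J, t = 11.0 s
P = W/t = 1912.0/11.0 = 173.818 W = 0.2331 hp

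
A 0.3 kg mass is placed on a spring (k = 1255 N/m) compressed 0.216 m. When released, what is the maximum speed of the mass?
½kx² = ½mv² ⇒ v = x√(k/m) = (0.216)√(1255/0.3) = 13.97 m/s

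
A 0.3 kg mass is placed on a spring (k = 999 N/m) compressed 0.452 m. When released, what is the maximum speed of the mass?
½kx² = ½mv² ⇒ v = x√(k/m) = (0.452)√(999/0.3) = 26.08 m/s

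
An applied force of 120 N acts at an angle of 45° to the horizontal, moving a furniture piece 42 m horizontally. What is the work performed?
W = F·d·cosθ = (120)(42)cos(45°) = 3564 J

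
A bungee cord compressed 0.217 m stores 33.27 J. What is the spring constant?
k = 2·PE/x² = 2·33.27/(0.217)² = 1413 N/m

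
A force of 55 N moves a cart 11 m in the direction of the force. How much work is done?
W = F·d = (55)(11) = 605.0 J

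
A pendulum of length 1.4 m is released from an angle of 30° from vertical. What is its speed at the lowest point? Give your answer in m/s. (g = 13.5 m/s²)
h = L(1 − cosθ) = 1.4(1 − cos30°) = 0.187564 m
v = √(2gh) = √(2·13.5·0.187564) = 2.25 m/s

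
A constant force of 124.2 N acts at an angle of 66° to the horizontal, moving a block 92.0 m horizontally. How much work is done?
W = F·d·cosθ = (124.2)(92.0)cos(66°) = 4648 J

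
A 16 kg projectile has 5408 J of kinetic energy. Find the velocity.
v = √(2·KE/m) = √(2·5408/16) = 26.0 m/s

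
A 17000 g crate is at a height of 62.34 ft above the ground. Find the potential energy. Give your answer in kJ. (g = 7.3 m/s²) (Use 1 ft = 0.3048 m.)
Convert to SI: m = 17.0 kg, h = 19.0012 m
PE = mgh = (17.0)(7.3)(19.0012) = 2358.05 J = 2.358 kJ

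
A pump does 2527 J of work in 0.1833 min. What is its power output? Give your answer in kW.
Convert to SI: W = 2527.0 J, t = 10.998 s
P = W/t = 2527.0/10.998 = 229.769 W = 0.2298 kW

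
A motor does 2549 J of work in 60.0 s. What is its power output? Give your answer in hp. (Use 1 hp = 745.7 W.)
P = W/t = 2549.0/60.0 = 42.4833 W = 0.05697 hp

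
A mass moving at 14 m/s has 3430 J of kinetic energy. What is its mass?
m = 2·KE/v² = 2·3430/(14)² = 35.0 kg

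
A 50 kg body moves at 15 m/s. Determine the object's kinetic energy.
KE = ½mv² = ½(50)(15)² = 5625.0 J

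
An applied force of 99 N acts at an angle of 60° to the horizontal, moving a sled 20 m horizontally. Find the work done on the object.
W = F·d·cosθ = (99)(20)cos(60°) = 990.0 J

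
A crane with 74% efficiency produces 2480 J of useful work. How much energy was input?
W_in = W_out/η = 2480/0.74 = 3351 J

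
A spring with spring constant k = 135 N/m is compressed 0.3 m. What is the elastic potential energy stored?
PE = ½kx² = ½(135)(0.3)² = 6.075 J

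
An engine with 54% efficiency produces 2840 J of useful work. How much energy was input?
W_in = W_out/η = 2840/0.54 = 5259 J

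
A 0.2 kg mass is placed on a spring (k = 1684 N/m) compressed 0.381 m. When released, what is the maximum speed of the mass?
½kx² = ½mv² ⇒ v = x√(k/m) = (0.381)√(1684/0.2) = 34.96 m/s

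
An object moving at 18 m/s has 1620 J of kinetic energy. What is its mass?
m = 2·KE/v² = 2·1620/(18)² = 10.0 kg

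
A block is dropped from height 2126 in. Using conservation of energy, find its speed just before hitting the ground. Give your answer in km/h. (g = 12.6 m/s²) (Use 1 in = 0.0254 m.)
Convert to SI: h = 54.0004 m
mgh = ½mv² ⇒ v = √(2gh) = √(2·12.6·54.0004) = 36.8892 m/s = 132.8 km/h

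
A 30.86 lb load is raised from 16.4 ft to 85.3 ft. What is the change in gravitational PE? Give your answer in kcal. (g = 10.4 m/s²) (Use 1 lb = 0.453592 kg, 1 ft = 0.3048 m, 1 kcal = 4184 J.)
Convert to SI: m = 13.9978 kg, Δh = 21.0007 m
ΔPE = mgΔh = (13.9978)(10.4)(21.0007) = 3057.24 J = 0.7307 kcal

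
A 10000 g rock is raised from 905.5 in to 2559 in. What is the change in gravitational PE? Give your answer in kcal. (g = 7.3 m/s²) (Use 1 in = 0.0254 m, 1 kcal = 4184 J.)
Convert to SI: m = 10.0 kg, Δh = 41.9989 m
ΔPE = mgΔh = (10.0)(7.3)(41.9989) = 3065.92 J = 0.7328 kcal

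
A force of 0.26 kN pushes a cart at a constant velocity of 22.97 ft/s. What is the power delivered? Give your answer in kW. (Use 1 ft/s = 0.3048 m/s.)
Convert to SI: F = 260.0 N, v = 7.00126 m/s
P = Fv = (260.0)(7.00126) = 1820.33 W = 1.82 kW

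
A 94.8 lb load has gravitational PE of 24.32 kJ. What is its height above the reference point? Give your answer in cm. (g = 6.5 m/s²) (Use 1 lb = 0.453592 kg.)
Convert to SI: m = 43.0005 kg, PE = 24320.0 J
h = PE/(mg) = 24320.0/(43.0005·6.5) = 87.0115 m = 8701 cm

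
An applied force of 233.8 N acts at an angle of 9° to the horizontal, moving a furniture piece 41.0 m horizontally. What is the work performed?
W = F·d·cosθ = (233.8)(41.0)cos(9°) = 9468 J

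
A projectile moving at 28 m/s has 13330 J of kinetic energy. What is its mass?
m = 2·KE/v² = 2·13330/(28)² = 34.01 kg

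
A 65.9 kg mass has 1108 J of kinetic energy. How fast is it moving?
v = √(2·KE/m) = √(2·1108/65.9) = 5.799 m/s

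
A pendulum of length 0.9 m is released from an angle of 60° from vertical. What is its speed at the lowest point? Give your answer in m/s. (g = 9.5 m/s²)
h = L(1 − cosθ) = 0.9(1 − cos60°) = 0.45 m
v = √(2gh) = √(2·9.5·0.45) = 2.924 m/s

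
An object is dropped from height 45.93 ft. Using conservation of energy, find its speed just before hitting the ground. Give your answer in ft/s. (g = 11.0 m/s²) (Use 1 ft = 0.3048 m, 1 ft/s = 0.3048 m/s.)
Convert to SI: h = 13.9995 m
mgh = ½mv² ⇒ v = √(2gh) = √(2·11.0·13.9995) = 17.5496 m/s = 57.58 ft/s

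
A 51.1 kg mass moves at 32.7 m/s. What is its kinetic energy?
KE = ½mv² = ½(51.1)(32.7)² = 27320 J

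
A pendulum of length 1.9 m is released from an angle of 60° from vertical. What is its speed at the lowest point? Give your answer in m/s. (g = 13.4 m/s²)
h = L(1 − cosθ) = 1.9(1 − cos60°) = 0.95 m
v = √(2gh) = √(2·13.4·0.95) = 5.046 m/s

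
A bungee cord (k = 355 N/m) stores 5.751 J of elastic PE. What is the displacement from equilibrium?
x = √(2·PE/k) = √(2·5.751/355) = 0.18 m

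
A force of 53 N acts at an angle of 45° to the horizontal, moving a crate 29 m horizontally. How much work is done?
W = F·d·cosθ = (53)(29)cos(45°) = 1087 J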